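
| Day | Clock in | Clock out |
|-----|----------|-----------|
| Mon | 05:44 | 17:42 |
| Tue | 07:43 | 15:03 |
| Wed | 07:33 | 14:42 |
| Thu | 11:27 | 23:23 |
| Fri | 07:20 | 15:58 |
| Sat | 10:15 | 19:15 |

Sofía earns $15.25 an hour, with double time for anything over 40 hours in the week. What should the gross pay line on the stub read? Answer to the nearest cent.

$1098.51

Mon: 05:44–17:42 = 11 h 58 min
Tue: 07:43–15:03 = 7 h 20 min
Wed: 07:33–14:42 = 7 h 9 min
Thu: 11:27–23:23 = 11 h 56 min
Fri: 07:20–15:58 = 8 h 38 min
Sat: 10:15–19:15 = 9 h 0 min
Total worked: 56 h 1 min = 3361 min.
Regular 40 h 0 min = 2400 min at $15.25/h; overtime 16 h 1 min = 961 min at $30.50/h.
Pay = (2400 × $15.25 + 961 × $30.50) ÷ 60 = $1098.51.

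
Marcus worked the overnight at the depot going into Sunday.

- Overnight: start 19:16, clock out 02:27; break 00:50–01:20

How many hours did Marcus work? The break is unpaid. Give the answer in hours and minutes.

Overnight: 19:16 → midnight = 4 h 44 min; midnight → 02:27 = 2 h 27 min; span 7 h 11 min; less 30 min break → 6 h 41 min

6 h 41 min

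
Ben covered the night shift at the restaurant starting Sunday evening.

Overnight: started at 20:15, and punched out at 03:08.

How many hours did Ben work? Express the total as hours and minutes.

Overnight: 20:15 → midnight = 3 h 45 min; midnight → 03:08 = 3 h 8 min; span 6 h 53 min

6 h 53 min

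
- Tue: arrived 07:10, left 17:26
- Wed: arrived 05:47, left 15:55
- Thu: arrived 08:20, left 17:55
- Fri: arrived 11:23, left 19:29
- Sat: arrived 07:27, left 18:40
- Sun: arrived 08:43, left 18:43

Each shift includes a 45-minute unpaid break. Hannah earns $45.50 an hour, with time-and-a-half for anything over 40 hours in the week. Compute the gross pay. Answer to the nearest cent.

$2830.10

Tue: 07:10–17:26 = 10 h 16 min; less 45 min break → 9 h 31 min
Wed: 05:47–15:55 = 10 h 8 min; less 45 min break → 9 h 23 min
Thu: 08:20–17:55 = 9 h 35 min; less 45 min break → 8 h 50 min
Fri: 11:23–19:29 = 8 h 6 min; less 45 min break → 7 h 21 min
Sat: 07:27–18:40 = 11 h 13 min; less 45 min break → 10 h 28 min
Sun: 08:43–18:43 = 10 h 0 min; less 45 min break → 9 h 15 min
Total worked: 54 h 48 min = 3288 min.
Regular 40 h 0 min = 2400 min at $45.50/h; overtime 14 h 48 min = 888 min at $68.25/h.
Pay = (2400 × $45.50 + 888 × $68.25) ÷ 60 = $2830.10.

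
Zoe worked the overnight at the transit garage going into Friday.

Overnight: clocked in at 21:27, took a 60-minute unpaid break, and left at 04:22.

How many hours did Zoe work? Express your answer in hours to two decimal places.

Overnight: 21:27 → midnight = 2 h 33 min; midnight → 04:22 = 4 h 22 min; span 6 h 55 min; less 60 min break → 5 h 55 min

5.92 hours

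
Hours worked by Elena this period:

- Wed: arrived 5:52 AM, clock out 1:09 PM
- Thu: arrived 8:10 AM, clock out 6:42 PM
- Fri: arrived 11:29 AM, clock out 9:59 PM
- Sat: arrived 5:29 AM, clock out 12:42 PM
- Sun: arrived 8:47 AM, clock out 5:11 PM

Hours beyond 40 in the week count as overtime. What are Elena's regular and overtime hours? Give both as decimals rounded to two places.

Wed: 5:52 AM–1:09 PM = 7 h 17 min
Thu: 8:10 AM–6:42 PM = 10 h 32 min
Fri: 11:29 AM–9:59 PM = 10 h 30 min
Sat: 5:29 AM–12:42 PM = 7 h 13 min
Sun: 8:47 AM–5:11 PM = 8 h 24 min
Total worked: 43 h 56 min = 43.93 h.
Threshold 40 h → overtime 3 h 56 min, regular 40 h 0 min.

Regular 40.00 hours, overtime 3.93 hours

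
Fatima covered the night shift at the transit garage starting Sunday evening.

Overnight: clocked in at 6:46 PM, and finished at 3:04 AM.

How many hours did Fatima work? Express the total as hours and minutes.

8 h 18 min

Overnight: 6:46 PM → midnight = 5 h 14 min; midnight → 3:04 AM = 3 h 4 min; span 8 h 18 min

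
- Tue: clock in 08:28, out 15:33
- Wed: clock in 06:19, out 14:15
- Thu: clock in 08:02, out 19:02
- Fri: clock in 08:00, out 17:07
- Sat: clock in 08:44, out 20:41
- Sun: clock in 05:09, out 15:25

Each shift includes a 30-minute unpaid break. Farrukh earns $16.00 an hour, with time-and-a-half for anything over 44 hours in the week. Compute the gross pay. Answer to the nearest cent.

$952.40

Tue: 08:28–15:33 = 7 h 5 min; less 30 min break → 6 h 35 min
Wed: 06:19–14:15 = 7 h 56 min; less 30 min break → 7 h 26 min
Thu: 08:02–19:02 = 11 h 0 min; less 30 min break → 10 h 30 min
Fri: 08:00–17:07 = 9 h 7 min; less 30 min break → 8 h 37 min
Sat: 08:44–20:41 = 11 h 57 min; less 30 min break → 11 h 27 min
Sun: 05:09–15:25 = 10 h 16 min; less 30 min break → 9 h 46 min
Total worked: 54 h 21 min = 3261 min.
Regular 44 h 0 min = 2640 min at $16.00/h; overtime 10 h 21 min = 621 min at $24.00/h.
Pay = (2640 × $16.00 + 621 × $24.00) ÷ 60 = $952.40.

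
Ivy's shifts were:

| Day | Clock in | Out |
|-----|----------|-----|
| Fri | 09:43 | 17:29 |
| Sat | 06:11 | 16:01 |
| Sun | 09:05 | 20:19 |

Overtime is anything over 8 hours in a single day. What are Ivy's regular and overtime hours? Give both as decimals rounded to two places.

Regular 23.77 hours, overtime 5.07 hours

Fri: 09:43–17:29 = 7 h 46 min
Sat: 06:11–16:01 = 9 h 50 min
Sun: 09:05–20:19 = 11 h 14 min
Fri reg 7 h 46 min / OT 0 h 0 min; Sat reg 8 h 0 min / OT 1 h 50 min; Sun reg 8 h 0 min / OT 3 h 14 min.
Totals: regular 23 h 46 min, overtime 5 h 4 min.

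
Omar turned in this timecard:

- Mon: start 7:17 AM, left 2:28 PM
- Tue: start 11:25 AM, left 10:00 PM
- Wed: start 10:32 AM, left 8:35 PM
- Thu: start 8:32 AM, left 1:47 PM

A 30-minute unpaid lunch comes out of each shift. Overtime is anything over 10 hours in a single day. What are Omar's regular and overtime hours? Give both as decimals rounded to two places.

Regular 30.98 hours, overtime 0.08 hours

Mon: 7:17 AM–2:28 PM = 7 h 11 min; less 30 min break → 6 h 41 min
Tue: 11:25 AM–10:00 PM = 10 h 35 min; less 30 min break → 10 h 5 min
Wed: 10:32 AM–8:35 PM = 10 h 3 min; less 30 min break → 9 h 33 min
Thu: 8:32 AM–1:47 PM = 5 h 15 min; less 30 min break → 4 h 45 min
Mon reg 6 h 41 min / OT 0 h 0 min; Tue reg 10 h 0 min / OT 0 h 5 min; Wed reg 9 h 33 min / OT 0 h 0 min; Thu reg 4 h 45 min / OT 0 h 0 min.
Totals: regular 30 h 59 min, overtime 0 h 5 min.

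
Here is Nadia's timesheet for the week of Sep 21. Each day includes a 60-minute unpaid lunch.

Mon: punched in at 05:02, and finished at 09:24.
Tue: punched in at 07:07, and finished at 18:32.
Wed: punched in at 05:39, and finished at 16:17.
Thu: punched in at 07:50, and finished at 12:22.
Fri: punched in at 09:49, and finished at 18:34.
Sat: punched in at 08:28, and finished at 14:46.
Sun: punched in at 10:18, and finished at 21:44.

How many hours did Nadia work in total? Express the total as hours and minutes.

Mon: 05:02–09:24 = 4 h 22 min; less 60 min break → 3 h 22 min
Tue: 07:07–18:32 = 11 h 25 min; less 60 min break → 10 h 25 min
Wed: 05:39–16:17 = 10 h 38 min; less 60 min break → 9 h 38 min
Thu: 07:50–12:22 = 4 h 32 min; less 60 min break → 3 h 32 min
Fri: 09:49–18:34 = 8 h 45 min; less 60 min break → 7 h 45 min
Sat: 08:28–14:46 = 6 h 18 min; less 60 min break → 5 h 18 min
Sun: 10:18–21:44 = 11 h 26 min; less 60 min break → 10 h 26 min
Total: 3 h 22 min + 10 h 25 min + 9 h 38 min + 3 h 32 min + 7 h 45 min + 5 h 18 min + 10 h 26 min = 50 h 26 min.

50 h 26 min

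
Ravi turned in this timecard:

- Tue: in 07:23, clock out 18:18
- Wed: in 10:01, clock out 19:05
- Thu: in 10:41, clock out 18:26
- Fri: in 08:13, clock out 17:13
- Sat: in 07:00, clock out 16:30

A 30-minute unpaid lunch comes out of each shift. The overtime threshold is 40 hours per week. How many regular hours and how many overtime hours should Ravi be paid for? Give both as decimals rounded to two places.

Regular 40.00 hours, overtime 3.73 hours

Tue: 07:23–18:18 = 10 h 55 min; less 30 min break → 10 h 25 min
Wed: 10:01–19:05 = 9 h 4 min; less 30 min break → 8 h 34 min
Thu: 10:41–18:26 = 7 h 45 min; less 30 min break → 7 h 15 min
Fri: 08:13–17:13 = 9 h 0 min; less 30 min break → 8 h 30 min
Sat: 07:00–16:30 = 9 h 30 min; less 30 min break → 9 h 0 min
Total worked: 43 h 44 min = 43.73 h.
Threshold 40 h → overtime 3 h 44 min, regular 40 h 0 min.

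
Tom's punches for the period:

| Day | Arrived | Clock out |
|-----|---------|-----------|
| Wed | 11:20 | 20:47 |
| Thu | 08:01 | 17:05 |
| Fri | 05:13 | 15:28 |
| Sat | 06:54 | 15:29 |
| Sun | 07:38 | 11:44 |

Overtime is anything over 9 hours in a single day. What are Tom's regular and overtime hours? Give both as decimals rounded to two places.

Regular 39.68 hours, overtime 1.77 hours

Wed: 11:20–20:47 = 9 h 27 min
Thu: 08:01–17:05 = 9 h 4 min
Fri: 05:13–15:28 = 10 h 15 min
Sat: 06:54–15:29 = 8 h 35 min
Sun: 07:38–11:44 = 4 h 6 min
Wed reg 9 h 0 min / OT 0 h 27 min; Thu reg 9 h 0 min / OT 0 h 4 min; Fri reg 9 h 0 min / OT 1 h 15 min; Sat reg 8 h 35 min / OT 0 h 0 min; Sun reg 4 h 6 min / OT 0 h 0 min.
Totals: regular 39 h 41 min, overtime 1 h 46 min.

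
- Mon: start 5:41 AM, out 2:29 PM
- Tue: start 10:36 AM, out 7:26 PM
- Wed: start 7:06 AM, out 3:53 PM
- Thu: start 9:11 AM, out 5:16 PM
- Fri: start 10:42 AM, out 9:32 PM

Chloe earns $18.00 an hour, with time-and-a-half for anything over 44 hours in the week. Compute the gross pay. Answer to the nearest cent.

Mon: 5:41 AM–2:29 PM = 8 h 48 min
Tue: 10:36 AM–7:26 PM = 8 h 50 min
Wed: 7:06 AM–3:53 PM = 8 h 47 min
Thu: 9:11 AM–5:16 PM = 8 h 5 min
Fri: 10:42 AM–9:32 PM = 10 h 50 min
Total worked: 45 h 20 min = 2720 min.
Regular 44 h 0 min = 2640 min at $18.00/h; overtime 1 h 20 min = 80 min at $27.00/h.
Pay = (2640 × $18.00 + 80 × $27.00) ÷ 60 = $828.00.

$828.00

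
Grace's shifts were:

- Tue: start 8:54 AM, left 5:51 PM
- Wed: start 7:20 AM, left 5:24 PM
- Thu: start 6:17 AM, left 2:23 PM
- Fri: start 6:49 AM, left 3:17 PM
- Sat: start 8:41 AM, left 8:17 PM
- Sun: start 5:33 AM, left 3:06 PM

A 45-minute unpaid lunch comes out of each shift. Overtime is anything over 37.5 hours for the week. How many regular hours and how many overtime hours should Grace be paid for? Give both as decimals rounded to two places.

Regular 37.50 hours, overtime 14.73 hours

Tue: 8:54 AM–5:51 PM = 8 h 57 min; less 45 min break → 8 h 12 min
Wed: 7:20 AM–5:24 PM = 10 h 4 min; less 45 min break → 9 h 19 min
Thu: 6:17 AM–2:23 PM = 8 h 6 min; less 45 min break → 7 h 21 min
Fri: 6:49 AM–3:17 PM = 8 h 28 min; less 45 min break → 7 h 43 min
Sat: 8:41 AM–8:17 PM = 11 h 36 min; less 45 min break → 10 h 51 min
Sun: 5:33 AM–3:06 PM = 9 h 33 min; less 45 min break → 8 h 48 min
Total worked: 52 h 14 min = 52.23 h.
Threshold 37.5 h → overtime 14 h 44 min, regular 37 h 30 min.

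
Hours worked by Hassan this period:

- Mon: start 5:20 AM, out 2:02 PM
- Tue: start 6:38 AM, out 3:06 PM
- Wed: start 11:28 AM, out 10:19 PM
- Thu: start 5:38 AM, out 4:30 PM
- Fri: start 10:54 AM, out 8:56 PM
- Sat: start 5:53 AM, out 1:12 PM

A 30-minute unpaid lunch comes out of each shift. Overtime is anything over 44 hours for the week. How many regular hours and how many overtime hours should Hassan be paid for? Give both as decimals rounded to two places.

Mon: 5:20 AM–2:02 PM = 8 h 42 min; less 30 min break → 8 h 12 min
Tue: 6:38 AM–3:06 PM = 8 h 28 min; less 30 min break → 7 h 58 min
Wed: 11:28 AM–10:19 PM = 10 h 51 min; less 30 min break → 10 h 21 min
Thu: 5:38 AM–4:30 PM = 10 h 52 min; less 30 min break → 10 h 22 min
Fri: 10:54 AM–8:56 PM = 10 h 2 min; less 30 min break → 9 h 32 min
Sat: 5:53 AM–1:12 PM = 7 h 19 min; less 30 min break → 6 h 49 min
Total worked: 53 h 14 min = 53.23 h.
Threshold 44 h → overtime 9 h 14 min, regular 44 h 0 min.

Regular 44.00 hours, overtime 9.23 hours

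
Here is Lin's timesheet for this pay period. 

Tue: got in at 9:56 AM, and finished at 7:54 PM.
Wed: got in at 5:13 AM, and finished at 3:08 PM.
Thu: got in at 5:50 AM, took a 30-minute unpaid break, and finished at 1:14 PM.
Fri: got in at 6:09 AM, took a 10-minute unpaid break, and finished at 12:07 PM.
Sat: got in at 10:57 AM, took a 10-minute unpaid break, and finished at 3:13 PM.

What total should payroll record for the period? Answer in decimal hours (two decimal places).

Tue: 9:56 AM–7:54 PM = 9 h 58 min
Wed: 5:13 AM–3:08 PM = 9 h 55 min
Thu: 5:50 AM–1:14 PM = 7 h 24 min; less 30 min break → 6 h 54 min
Fri: 6:09 AM–12:07 PM = 5 h 58 min; less 10 min break → 5 h 48 min
Sat: 10:57 AM–3:13 PM = 4 h 16 min; less 10 min break → 4 h 6 min
Total: 9 h 58 min + 9 h 55 min + 6 h 54 min + 5 h 48 min + 4 h 6 min = 36 h 41 min.

36.68 hours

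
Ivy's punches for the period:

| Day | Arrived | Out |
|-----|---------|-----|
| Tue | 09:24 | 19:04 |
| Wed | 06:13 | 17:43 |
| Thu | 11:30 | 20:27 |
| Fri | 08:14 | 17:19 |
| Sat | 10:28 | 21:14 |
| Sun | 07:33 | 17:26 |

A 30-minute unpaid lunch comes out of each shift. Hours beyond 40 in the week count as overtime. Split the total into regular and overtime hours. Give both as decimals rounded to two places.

Regular 40.00 hours, overtime 16.85 hours

Tue: 09:24–19:04 = 9 h 40 min; less 30 min break → 9 h 10 min
Wed: 06:13–17:43 = 11 h 30 min; less 30 min break → 11 h 0 min
Thu: 11:30–20:27 = 8 h 57 min; less 30 min break → 8 h 27 min
Fri: 08:14–17:19 = 9 h 5 min; less 30 min break → 8 h 35 min
Sat: 10:28–21:14 = 10 h 46 min; less 30 min break → 10 h 16 min
Sun: 07:33–17:26 = 9 h 53 min; less 30 min break → 9 h 23 min
Total worked: 56 h 51 min = 56.85 h.
Threshold 40 h → overtime 16 h 51 min, regular 40 h 0 min.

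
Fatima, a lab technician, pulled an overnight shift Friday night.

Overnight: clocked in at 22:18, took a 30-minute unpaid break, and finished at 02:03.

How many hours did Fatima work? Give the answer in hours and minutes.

Overnight: 22:18 → midnight = 1 h 42 min; midnight → 02:03 = 2 h 3 min; span 3 h 45 min; less 30 min break → 3 h 15 min

3 h 15 min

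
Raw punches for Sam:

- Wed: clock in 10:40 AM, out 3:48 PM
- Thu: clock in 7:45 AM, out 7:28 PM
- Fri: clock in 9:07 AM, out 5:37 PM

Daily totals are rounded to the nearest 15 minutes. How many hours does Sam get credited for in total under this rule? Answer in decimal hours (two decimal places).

Wed: 10:40 AM–3:48 PM = 5 h 8 min → rounds to 5 h 15 min
Thu: 7:45 AM–7:28 PM = 11 h 43 min → rounds to 11 h 45 min
Fri: 9:07 AM–5:37 PM = 8 h 30 min → rounds to 8 h 30 min
Total credited: 25 h 30 min.

25.50 hours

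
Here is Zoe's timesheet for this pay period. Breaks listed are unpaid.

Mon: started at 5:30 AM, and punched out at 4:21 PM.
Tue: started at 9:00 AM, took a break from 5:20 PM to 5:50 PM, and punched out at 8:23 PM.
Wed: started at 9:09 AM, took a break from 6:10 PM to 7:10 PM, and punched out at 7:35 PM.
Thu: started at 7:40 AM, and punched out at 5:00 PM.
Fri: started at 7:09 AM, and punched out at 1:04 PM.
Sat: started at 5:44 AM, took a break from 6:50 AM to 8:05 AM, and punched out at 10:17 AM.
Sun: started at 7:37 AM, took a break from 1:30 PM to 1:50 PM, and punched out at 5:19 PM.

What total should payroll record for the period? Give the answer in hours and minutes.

59 h 5 min

Mon: 5:30 AM–4:21 PM = 10 h 51 min
Tue: 9:00 AM–8:23 PM = 11 h 23 min; less 30 min break → 10 h 53 min
Wed: 9:09 AM–7:35 PM = 10 h 26 min; less 60 min break → 9 h 26 min
Thu: 7:40 AM–5:00 PM = 9 h 20 min
Fri: 7:09 AM–1:04 PM = 5 h 55 min
Sat: 5:44 AM–10:17 AM = 4 h 33 min; less 75 min break → 3 h 18 min
Sun: 7:37 AM–5:19 PM = 9 h 42 min; less 20 min break → 9 h 22 min
Total: 10 h 51 min + 10 h 53 min + 9 h 26 min + 9 h 20 min + 5 h 55 min + 3 h 18 min + 9 h 22 min = 59 h 5 min.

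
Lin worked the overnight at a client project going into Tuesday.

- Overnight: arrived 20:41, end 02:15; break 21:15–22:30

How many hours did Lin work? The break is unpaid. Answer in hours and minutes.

Overnight: 20:41 → midnight = 3 h 19 min; midnight → 02:15 = 2 h 15 min; span 5 h 34 min; less 75 min break → 4 h 19 min

4 h 19 min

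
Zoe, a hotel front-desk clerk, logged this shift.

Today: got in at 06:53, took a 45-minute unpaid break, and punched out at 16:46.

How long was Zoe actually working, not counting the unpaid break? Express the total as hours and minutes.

Today: 06:53–16:46 = 9 h 53 min; less 45 min break → 9 h 8 min

9 h 8 min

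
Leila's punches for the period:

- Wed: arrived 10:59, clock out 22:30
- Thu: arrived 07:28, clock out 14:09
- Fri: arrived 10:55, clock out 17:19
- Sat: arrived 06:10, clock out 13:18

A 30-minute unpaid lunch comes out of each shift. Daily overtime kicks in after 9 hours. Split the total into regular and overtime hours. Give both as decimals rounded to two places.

Wed: 10:59–22:30 = 11 h 31 min; less 30 min break → 11 h 1 min
Thu: 07:28–14:09 = 6 h 41 min; less 30 min break → 6 h 11 min
Fri: 10:55–17:19 = 6 h 24 min; less 30 min break → 5 h 54 min
Sat: 06:10–13:18 = 7 h 8 min; less 30 min break → 6 h 38 min
Wed reg 9 h 0 min / OT 2 h 1 min; Thu reg 6 h 11 min / OT 0 h 0 min; Fri reg 5 h 54 min / OT 0 h 0 min; Sat reg 6 h 38 min / OT 0 h 0 min.
Totals: regular 27 h 43 min, overtime 2 h 1 min.

Regular 27.72 hours, overtime 2.02 hours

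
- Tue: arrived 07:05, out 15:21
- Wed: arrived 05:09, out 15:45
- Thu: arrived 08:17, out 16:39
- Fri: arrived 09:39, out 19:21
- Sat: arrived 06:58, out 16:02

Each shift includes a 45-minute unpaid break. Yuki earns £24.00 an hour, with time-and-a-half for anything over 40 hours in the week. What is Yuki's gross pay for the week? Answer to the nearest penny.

£1041.00

Tue: 07:05–15:21 = 8 h 16 min; less 45 min break → 7 h 31 min
Wed: 05:09–15:45 = 10 h 36 min; less 45 min break → 9 h 51 min
Thu: 08:17–16:39 = 8 h 22 min; less 45 min break → 7 h 37 min
Fri: 09:39–19:21 = 9 h 42 min; less 45 min break → 8 h 57 min
Sat: 06:58–16:02 = 9 h 4 min; less 45 min break → 8 h 19 min
Total worked: 42 h 15 min = 2535 min.
Regular 40 h 0 min = 2400 min at £24.00/h; overtime 2 h 15 min = 135 min at £36.00/h.
Pay = (2400 × £24.00 + 135 × £36.00) ÷ 60 = £1041.00.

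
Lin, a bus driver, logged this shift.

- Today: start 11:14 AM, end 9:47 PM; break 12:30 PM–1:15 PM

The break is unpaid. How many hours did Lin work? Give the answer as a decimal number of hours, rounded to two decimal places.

Today: 11:14 AM–9:47 PM = 10 h 33 min; less 45 min break → 9 h 48 min

9.80 hours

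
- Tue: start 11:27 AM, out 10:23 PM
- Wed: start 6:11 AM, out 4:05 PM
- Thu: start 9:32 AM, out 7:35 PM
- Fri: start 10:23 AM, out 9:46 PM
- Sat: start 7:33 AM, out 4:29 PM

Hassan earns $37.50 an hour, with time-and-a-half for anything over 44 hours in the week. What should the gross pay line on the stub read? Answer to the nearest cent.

$2055.00

Tue: 11:27 AM–10:23 PM = 10 h 56 min
Wed: 6:11 AM–4:05 PM = 9 h 54 min
Thu: 9:32 AM–7:35 PM = 10 h 3 min
Fri: 10:23 AM–9:46 PM = 11 h 23 min
Sat: 7:33 AM–4:29 PM = 8 h 56 min
Total worked: 51 h 12 min = 3072 min.
Regular 44 h 0 min = 2640 min at $37.50/h; overtime 7 h 12 min = 432 min at $56.25/h.
Pay = (2640 × $37.50 + 432 × $56.25) ÷ 60 = $2055.00.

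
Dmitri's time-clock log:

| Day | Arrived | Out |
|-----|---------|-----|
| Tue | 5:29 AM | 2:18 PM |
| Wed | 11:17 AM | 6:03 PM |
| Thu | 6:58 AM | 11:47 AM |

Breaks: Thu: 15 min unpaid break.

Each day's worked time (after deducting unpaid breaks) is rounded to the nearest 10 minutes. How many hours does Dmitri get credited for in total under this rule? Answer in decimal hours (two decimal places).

Tue: 5:29 AM–2:18 PM = 8 h 49 min → rounds to 8 h 50 min
Wed: 11:17 AM–6:03 PM = 6 h 46 min → rounds to 6 h 50 min
Thu: 6:58 AM–11:47 AM = 4 h 49 min − 15 min = 4 h 34 min → rounds to 4 h 30 min
Total credited: 20 h 10 min.

20.17 hours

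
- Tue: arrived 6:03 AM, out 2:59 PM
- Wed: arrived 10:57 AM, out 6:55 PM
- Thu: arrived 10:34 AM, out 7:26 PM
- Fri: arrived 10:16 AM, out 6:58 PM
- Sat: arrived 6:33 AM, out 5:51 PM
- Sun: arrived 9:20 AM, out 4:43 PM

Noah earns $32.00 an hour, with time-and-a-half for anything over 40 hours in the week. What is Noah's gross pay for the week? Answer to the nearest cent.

Tue: 6:03 AM–2:59 PM = 8 h 56 min
Wed: 10:57 AM–6:55 PM = 7 h 58 min
Thu: 10:34 AM–7:26 PM = 8 h 52 min
Fri: 10:16 AM–6:58 PM = 8 h 42 min
Sat: 6:33 AM–5:51 PM = 11 h 18 min
Sun: 9:20 AM–4:43 PM = 7 h 23 min
Total worked: 53 h 9 min = 3189 min.
Regular 40 h 0 min = 2400 min at $32.00/h; overtime 13 h 9 min = 789 min at $48.00/h.
Pay = (2400 × $32.00 + 789 × $48.00) ÷ 60 = $1911.20.

$1911.20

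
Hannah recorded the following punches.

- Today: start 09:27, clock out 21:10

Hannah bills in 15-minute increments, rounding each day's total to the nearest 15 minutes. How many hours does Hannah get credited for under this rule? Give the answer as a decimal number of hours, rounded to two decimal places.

11.75 hours

Today: 09:27–21:10 = 11 h 43 min → rounds to 11 h 45 min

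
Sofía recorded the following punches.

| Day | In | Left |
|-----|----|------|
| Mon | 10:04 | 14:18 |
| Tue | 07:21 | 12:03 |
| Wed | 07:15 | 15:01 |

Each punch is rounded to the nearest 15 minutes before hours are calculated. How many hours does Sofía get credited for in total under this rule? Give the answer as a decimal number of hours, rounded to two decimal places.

Mon: in 10:04→10:00, out 14:18→14:15; 4 h 15 min
Tue: in 07:21→07:15, out 12:03→12:00; 4 h 45 min
Wed: in 07:15→07:15, out 15:01→15:00; 7 h 45 min
Total credited: 16 h 45 min.

16.75 hours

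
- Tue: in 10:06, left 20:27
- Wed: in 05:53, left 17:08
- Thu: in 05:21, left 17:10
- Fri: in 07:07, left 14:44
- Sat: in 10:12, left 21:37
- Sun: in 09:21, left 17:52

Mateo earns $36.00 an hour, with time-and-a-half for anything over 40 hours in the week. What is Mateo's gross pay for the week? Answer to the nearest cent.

$2572.20

Tue: 10:06–20:27 = 10 h 21 min
Wed: 05:53–17:08 = 11 h 15 min
Thu: 05:21–17:10 = 11 h 49 min
Fri: 07:07–14:44 = 7 h 37 min
Sat: 10:12–21:37 = 11 h 25 min
Sun: 09:21–17:52 = 8 h 31 min
Total worked: 60 h 58 min = 3658 min.
Regular 40 h 0 min = 2400 min at $36.00/h; overtime 20 h 58 min = 1258 min at $54.00/h.
Pay = (2400 × $36.00 + 1258 × $54.00) ÷ 60 = $2572.20.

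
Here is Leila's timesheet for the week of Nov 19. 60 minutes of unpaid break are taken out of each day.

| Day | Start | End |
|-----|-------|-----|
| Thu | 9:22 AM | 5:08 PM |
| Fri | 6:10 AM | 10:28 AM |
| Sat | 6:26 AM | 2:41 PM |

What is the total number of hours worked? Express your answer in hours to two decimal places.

17.32 hours

Thu: 9:22 AM–5:08 PM = 7 h 46 min; less 60 min break → 6 h 46 min
Fri: 6:10 AM–10:28 AM = 4 h 18 min; less 60 min break → 3 h 18 min
Sat: 6:26 AM–2:41 PM = 8 h 15 min; less 60 min break → 7 h 15 min
Total: 6 h 46 min + 3 h 18 min + 7 h 15 min = 17 h 19 min.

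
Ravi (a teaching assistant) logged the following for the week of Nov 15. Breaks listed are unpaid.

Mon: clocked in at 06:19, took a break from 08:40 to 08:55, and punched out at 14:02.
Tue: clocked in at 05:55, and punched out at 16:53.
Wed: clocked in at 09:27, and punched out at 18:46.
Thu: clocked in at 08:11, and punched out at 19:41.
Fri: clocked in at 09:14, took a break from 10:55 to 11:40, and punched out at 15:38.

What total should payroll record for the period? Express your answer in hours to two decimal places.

Mon: 06:19–14:02 = 7 h 43 min; less 15 min break → 7 h 28 min
Tue: 05:55–16:53 = 10 h 58 min
Wed: 09:27–18:46 = 9 h 19 min
Thu: 08:11–19:41 = 11 h 30 min
Fri: 09:14–15:38 = 6 h 24 min; less 45 min break → 5 h 39 min
Total: 7 h 28 min + 10 h 58 min + 9 h 19 min + 11 h 30 min + 5 h 39 min = 44 h 54 min.

44.90 hours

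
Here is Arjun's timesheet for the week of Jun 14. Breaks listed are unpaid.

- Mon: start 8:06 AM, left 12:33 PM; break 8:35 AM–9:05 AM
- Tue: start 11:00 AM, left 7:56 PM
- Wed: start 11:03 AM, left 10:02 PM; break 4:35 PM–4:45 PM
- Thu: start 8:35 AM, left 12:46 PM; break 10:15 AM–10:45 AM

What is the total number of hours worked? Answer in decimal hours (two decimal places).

Mon: 8:06 AM–12:33 PM = 4 h 27 min; less 30 min break → 3 h 57 min
Tue: 11:00 AM–7:56 PM = 8 h 56 min
Wed: 11:03 AM–10:02 PM = 10 h 59 min; less 10 min break → 10 h 49 min
Thu: 8:35 AM–12:46 PM = 4 h 11 min; less 30 min break → 3 h 41 min
Total: 3 h 57 min + 8 h 56 min + 10 h 49 min + 3 h 41 min = 27 h 23 min.

27.38 hours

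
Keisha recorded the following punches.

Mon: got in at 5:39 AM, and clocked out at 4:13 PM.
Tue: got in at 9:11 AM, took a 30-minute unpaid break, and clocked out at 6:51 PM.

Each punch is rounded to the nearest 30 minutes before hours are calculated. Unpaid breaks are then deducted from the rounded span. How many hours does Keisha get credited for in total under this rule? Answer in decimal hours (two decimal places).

Mon: in 5:39 AM→5:30 AM, out 4:13 PM→4:00 PM; 10 h 30 min
Tue: in 9:11 AM→9:00 AM, out 6:51 PM→7:00 PM; 10 h 0 min − 30 min = 9 h 30 min
Total credited: 20 h 0 min.

20.00 hours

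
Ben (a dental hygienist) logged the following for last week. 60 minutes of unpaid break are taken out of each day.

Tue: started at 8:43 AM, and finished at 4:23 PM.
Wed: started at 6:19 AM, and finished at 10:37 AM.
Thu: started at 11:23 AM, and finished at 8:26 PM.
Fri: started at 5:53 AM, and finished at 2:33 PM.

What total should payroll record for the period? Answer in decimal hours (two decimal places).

25.68 hours

Tue: 8:43 AM–4:23 PM = 7 h 40 min; less 60 min break → 6 h 40 min
Wed: 6:19 AM–10:37 AM = 4 h 18 min; less 60 min break → 3 h 18 min
Thu: 11:23 AM–8:26 PM = 9 h 3 min; less 60 min break → 8 h 3 min
Fri: 5:53 AM–2:33 PM = 8 h 40 min; less 60 min break → 7 h 40 min
Total: 6 h 40 min + 3 h 18 min + 8 h 3 min + 7 h 40 min = 25 h 41 min.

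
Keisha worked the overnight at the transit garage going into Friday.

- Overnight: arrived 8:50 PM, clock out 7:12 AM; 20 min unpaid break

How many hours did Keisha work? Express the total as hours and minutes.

Overnight: 8:50 PM → midnight = 3 h 10 min; midnight → 7:12 AM = 7 h 12 min; span 10 h 22 min; less 20 min break → 10 h 2 min

10 h 2 min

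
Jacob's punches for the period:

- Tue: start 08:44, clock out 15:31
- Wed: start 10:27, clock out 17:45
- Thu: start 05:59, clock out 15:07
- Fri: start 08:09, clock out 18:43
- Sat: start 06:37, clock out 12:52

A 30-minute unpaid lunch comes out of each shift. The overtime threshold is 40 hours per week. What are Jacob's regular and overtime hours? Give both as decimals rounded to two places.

Tue: 08:44–15:31 = 6 h 47 min; less 30 min break → 6 h 17 min
Wed: 10:27–17:45 = 7 h 18 min; less 30 min break → 6 h 48 min
Thu: 05:59–15:07 = 9 h 8 min; less 30 min break → 8 h 38 min
Fri: 08:09–18:43 = 10 h 34 min; less 30 min break → 10 h 4 min
Sat: 06:37–12:52 = 6 h 15 min; less 30 min break → 5 h 45 min
Total worked: 37 h 32 min = 37.53 h.
Threshold 40 h → overtime 0 h 0 min, regular 37 h 32 min.

Regular 37.53 hours, overtime 0.00 hours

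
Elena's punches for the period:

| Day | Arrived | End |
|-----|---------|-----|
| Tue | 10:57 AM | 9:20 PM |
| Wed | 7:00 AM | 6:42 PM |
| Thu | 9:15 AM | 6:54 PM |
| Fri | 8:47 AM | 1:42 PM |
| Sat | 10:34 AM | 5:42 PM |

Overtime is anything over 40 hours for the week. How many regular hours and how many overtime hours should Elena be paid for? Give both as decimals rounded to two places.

Tue: 10:57 AM–9:20 PM = 10 h 23 min
Wed: 7:00 AM–6:42 PM = 11 h 42 min
Thu: 9:15 AM–6:54 PM = 9 h 39 min
Fri: 8:47 AM–1:42 PM = 4 h 55 min
Sat: 10:34 AM–5:42 PM = 7 h 8 min
Total worked: 43 h 47 min = 43.78 h.
Threshold 40 h → overtime 3 h 47 min, regular 40 h 0 min.

Regular 40.00 hours, overtime 3.78 hours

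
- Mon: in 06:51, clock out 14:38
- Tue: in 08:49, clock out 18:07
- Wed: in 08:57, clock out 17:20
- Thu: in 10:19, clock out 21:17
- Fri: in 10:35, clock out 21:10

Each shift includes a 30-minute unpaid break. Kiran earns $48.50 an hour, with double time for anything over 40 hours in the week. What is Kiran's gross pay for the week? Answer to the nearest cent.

Mon: 06:51–14:38 = 7 h 47 min; less 30 min break → 7 h 17 min
Tue: 08:49–18:07 = 9 h 18 min; less 30 min break → 8 h 48 min
Wed: 08:57–17:20 = 8 h 23 min; less 30 min break → 7 h 53 min
Thu: 10:19–21:17 = 10 h 58 min; less 30 min break → 10 h 28 min
Fri: 10:35–21:10 = 10 h 35 min; less 30 min break → 10 h 5 min
Total worked: 44 h 31 min = 2671 min.
Regular 40 h 0 min = 2400 min at $48.50/h; overtime 4 h 31 min = 271 min at $97.00/h.
Pay = (2400 × $48.50 + 271 × $97.00) ÷ 60 = $2378.12.

$2378.12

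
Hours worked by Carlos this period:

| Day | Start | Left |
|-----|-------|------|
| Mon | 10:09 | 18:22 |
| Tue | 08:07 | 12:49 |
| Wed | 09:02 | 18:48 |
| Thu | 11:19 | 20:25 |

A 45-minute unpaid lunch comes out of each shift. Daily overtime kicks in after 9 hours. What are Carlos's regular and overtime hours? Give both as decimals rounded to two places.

Regular 28.77 hours, overtime 0.02 hours

Mon: 10:09–18:22 = 8 h 13 min; less 45 min break → 7 h 28 min
Tue: 08:07–12:49 = 4 h 42 min; less 45 min break → 3 h 57 min
Wed: 09:02–18:48 = 9 h 46 min; less 45 min break → 9 h 1 min
Thu: 11:19–20:25 = 9 h 6 min; less 45 min break → 8 h 21 min
Mon reg 7 h 28 min / OT 0 h 0 min; Tue reg 3 h 57 min / OT 0 h 0 min; Wed reg 9 h 0 min / OT 0 h 1 min; Thu reg 8 h 21 min / OT 0 h 0 min.
Totals: regular 28 h 46 min, overtime 0 h 1 min.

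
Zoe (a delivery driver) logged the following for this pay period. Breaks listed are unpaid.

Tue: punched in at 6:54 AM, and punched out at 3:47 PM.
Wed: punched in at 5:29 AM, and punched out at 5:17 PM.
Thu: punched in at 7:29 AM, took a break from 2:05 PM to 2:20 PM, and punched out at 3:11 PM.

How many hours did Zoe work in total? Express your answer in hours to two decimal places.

Tue: 6:54 AM–3:47 PM = 8 h 53 min
Wed: 5:29 AM–5:17 PM = 11 h 48 min
Thu: 7:29 AM–3:11 PM = 7 h 42 min; less 15 min break → 7 h 27 min
Total: 8 h 53 min + 11 h 48 min + 7 h 27 min = 28 h 8 min.

28.13 hours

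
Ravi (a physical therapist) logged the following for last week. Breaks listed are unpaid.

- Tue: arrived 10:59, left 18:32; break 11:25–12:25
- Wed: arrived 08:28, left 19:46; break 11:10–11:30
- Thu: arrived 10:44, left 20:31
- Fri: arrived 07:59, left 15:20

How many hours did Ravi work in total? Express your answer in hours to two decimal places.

Tue: 10:59–18:32 = 7 h 33 min; less 60 min break → 6 h 33 min
Wed: 08:28–19:46 = 11 h 18 min; less 20 min break → 10 h 58 min
Thu: 10:44–20:31 = 9 h 47 min
Fri: 07:59–15:20 = 7 h 21 min
Total: 6 h 33 min + 10 h 58 min + 9 h 47 min + 7 h 21 min = 34 h 39 min.

34.65 hours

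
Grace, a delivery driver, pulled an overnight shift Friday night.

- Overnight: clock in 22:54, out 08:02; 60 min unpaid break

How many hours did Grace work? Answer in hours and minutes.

Overnight: 22:54 → midnight = 1 h 6 min; midnight → 08:02 = 8 h 2 min; span 9 h 8 min; less 60 min break → 8 h 8 min

8 h 8 min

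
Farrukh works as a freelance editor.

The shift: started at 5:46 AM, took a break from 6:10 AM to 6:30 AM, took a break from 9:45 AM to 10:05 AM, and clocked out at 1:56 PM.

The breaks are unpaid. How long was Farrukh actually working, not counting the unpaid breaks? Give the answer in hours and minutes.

7 h 30 min

The shift: 5:46 AM–1:56 PM = 8 h 10 min; less 40 min break → 7 h 30 min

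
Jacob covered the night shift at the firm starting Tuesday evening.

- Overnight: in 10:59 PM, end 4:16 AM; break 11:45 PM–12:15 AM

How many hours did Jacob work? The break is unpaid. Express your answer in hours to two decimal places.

4.78 hours

Overnight: 10:59 PM → midnight = 1 h 1 min; midnight → 4:16 AM = 4 h 16 min; span 5 h 17 min; less 30 min break → 4 h 47 min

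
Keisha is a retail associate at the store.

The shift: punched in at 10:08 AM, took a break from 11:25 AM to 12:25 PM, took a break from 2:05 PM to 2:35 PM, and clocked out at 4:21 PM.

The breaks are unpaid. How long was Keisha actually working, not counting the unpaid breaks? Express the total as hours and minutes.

The shift: 10:08 AM–4:21 PM = 6 h 13 min; less 90 min break → 4 h 43 min

4 h 43 min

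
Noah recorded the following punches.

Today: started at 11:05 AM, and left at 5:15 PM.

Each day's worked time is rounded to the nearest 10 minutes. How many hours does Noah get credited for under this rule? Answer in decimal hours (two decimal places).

6.17 hours

Today: 11:05 AM–5:15 PM = 6 h 10 min → rounds to 6 h 10 min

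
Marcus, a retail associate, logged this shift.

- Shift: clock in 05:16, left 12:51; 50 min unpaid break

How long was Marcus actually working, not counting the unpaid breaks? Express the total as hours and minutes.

6 h 45 min

Shift: 05:16–12:51 = 7 h 35 min; less 50 min break → 6 h 45 min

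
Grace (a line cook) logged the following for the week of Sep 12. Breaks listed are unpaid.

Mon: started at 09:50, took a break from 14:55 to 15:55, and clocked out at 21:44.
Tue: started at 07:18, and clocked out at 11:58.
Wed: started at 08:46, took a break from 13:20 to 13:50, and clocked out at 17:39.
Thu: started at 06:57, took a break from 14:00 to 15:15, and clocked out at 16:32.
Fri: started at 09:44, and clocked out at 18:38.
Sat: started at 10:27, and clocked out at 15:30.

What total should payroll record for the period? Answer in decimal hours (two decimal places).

Mon: 09:50–21:44 = 11 h 54 min; less 60 min break → 10 h 54 min
Tue: 07:18–11:58 = 4 h 40 min
Wed: 08:46–17:39 = 8 h 53 min; less 30 min break → 8 h 23 min
Thu: 06:57–16:32 = 9 h 35 min; less 75 min break → 8 h 20 min
Fri: 09:44–18:38 = 8 h 54 min
Sat: 10:27–15:30 = 5 h 3 min
Total: 10 h 54 min + 4 h 40 min + 8 h 23 min + 8 h 20 min + 8 h 54 min + 5 h 3 min = 46 h 14 min.

46.23 hours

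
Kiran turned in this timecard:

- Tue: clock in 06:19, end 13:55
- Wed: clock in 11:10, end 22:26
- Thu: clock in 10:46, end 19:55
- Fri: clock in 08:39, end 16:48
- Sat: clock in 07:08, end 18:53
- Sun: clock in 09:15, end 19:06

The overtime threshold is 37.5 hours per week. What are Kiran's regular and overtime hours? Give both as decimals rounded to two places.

Regular 37.50 hours, overtime 20.27 hours

Tue: 06:19–13:55 = 7 h 36 min
Wed: 11:10–22:26 = 11 h 16 min
Thu: 10:46–19:55 = 9 h 9 min
Fri: 08:39–16:48 = 8 h 9 min
Sat: 07:08–18:53 = 11 h 45 min
Sun: 09:15–19:06 = 9 h 51 min
Total worked: 57 h 46 min = 57.77 h.
Threshold 37.5 h → overtime 20 h 16 min, regular 37 h 30 min.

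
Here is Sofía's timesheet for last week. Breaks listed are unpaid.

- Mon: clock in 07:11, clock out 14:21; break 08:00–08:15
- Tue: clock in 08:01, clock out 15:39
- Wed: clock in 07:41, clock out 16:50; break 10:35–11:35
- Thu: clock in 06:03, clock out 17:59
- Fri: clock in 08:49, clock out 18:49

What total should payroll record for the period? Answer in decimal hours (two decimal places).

44.63 hours

Mon: 07:11–14:21 = 7 h 10 min; less 15 min break → 6 h 55 min
Tue: 08:01–15:39 = 7 h 38 min
Wed: 07:41–16:50 = 9 h 9 min; less 60 min break → 8 h 9 min
Thu: 06:03–17:59 = 11 h 56 min
Fri: 08:49–18:49 = 10 h 0 min
Total: 6 h 55 min + 7 h 38 min + 8 h 9 min + 11 h 56 min + 10 h 0 min = 44 h 38 min.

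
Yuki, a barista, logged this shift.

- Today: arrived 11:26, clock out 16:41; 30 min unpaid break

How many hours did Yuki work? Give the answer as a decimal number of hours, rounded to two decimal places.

4.75 hours

Today: 11:26–16:41 = 5 h 15 min; less 30 min break → 4 h 45 min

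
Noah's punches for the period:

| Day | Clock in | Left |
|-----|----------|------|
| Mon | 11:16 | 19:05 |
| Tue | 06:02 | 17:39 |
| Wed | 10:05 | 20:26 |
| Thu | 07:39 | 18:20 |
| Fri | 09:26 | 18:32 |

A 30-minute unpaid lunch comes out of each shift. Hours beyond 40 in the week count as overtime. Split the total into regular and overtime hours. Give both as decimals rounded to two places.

Mon: 11:16–19:05 = 7 h 49 min; less 30 min break → 7 h 19 min
Tue: 06:02–17:39 = 11 h 37 min; less 30 min break → 11 h 7 min
Wed: 10:05–20:26 = 10 h 21 min; less 30 min break → 9 h 51 min
Thu: 07:39–18:20 = 10 h 41 min; less 30 min break → 10 h 11 min
Fri: 09:26–18:32 = 9 h 6 min; less 30 min break → 8 h 36 min
Total worked: 47 h 4 min = 47.07 h.
Threshold 40 h → overtime 7 h 4 min, regular 40 h 0 min.

Regular 40.00 hours, overtime 7.07 hours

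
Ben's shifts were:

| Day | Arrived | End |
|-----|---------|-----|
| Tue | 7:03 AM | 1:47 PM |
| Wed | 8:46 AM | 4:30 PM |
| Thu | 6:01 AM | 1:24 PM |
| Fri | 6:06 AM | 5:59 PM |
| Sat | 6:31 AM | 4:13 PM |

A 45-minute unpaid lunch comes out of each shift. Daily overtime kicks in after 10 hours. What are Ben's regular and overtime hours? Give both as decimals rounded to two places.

Tue: 7:03 AM–1:47 PM = 6 h 44 min; less 45 min break → 5 h 59 min
Wed: 8:46 AM–4:30 PM = 7 h 44 min; less 45 min break → 6 h 59 min
Thu: 6:01 AM–1:24 PM = 7 h 23 min; less 45 min break → 6 h 38 min
Fri: 6:06 AM–5:59 PM = 11 h 53 min; less 45 min break → 11 h 8 min
Sat: 6:31 AM–4:13 PM = 9 h 42 min; less 45 min break → 8 h 57 min
Tue reg 5 h 59 min / OT 0 h 0 min; Wed reg 6 h 59 min / OT 0 h 0 min; Thu reg 6 h 38 min / OT 0 h 0 min; Fri reg 10 h 0 min / OT 1 h 8 min; Sat reg 8 h 57 min / OT 0 h 0 min.
Totals: regular 38 h 33 min, overtime 1 h 8 min.

Regular 38.55 hours, overtime 1.13 hours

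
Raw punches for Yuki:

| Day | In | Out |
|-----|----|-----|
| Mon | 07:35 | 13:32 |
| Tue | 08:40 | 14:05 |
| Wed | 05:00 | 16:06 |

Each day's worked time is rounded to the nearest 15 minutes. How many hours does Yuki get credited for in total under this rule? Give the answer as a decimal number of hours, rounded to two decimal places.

22.50 hours

Mon: 07:35–13:32 = 5 h 57 min → rounds to 6 h 0 min
Tue: 08:40–14:05 = 5 h 25 min → rounds to 5 h 30 min
Wed: 05:00–16:06 = 11 h 6 min → rounds to 11 h 0 min
Total credited: 22 h 30 min.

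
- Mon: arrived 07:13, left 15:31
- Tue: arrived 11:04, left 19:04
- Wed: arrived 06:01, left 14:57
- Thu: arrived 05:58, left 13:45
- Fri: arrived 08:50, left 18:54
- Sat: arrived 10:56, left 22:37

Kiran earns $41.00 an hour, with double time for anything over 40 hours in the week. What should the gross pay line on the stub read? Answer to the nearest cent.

$2850.87

Mon: 07:13–15:31 = 8 h 18 min
Tue: 11:04–19:04 = 8 h 0 min
Wed: 06:01–14:57 = 8 h 56 min
Thu: 05:58–13:45 = 7 h 47 min
Fri: 08:50–18:54 = 10 h 4 min
Sat: 10:56–22:37 = 11 h 41 min
Total worked: 54 h 46 min = 3286 min.
Regular 40 h 0 min = 2400 min at $41.00/h; overtime 14 h 46 min = 886 min at $82.00/h.
Pay = (2400 × $41.00 + 886 × $82.00) ÷ 60 = $2850.87.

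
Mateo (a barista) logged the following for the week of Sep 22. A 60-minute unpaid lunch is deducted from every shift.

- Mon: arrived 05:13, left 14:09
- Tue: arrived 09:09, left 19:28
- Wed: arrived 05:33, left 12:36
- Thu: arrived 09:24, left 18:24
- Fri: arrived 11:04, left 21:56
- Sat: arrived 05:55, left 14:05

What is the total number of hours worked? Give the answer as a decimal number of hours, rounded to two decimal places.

Mon: 05:13–14:09 = 8 h 56 min; less 60 min break → 7 h 56 min
Tue: 09:09–19:28 = 10 h 19 min; less 60 min break → 9 h 19 min
Wed: 05:33–12:36 = 7 h 3 min; less 60 min break → 6 h 3 min
Thu: 09:24–18:24 = 9 h 0 min; less 60 min break → 8 h 0 min
Fri: 11:04–21:56 = 10 h 52 min; less 60 min break → 9 h 52 min
Sat: 05:55–14:05 = 8 h 10 min; less 60 min break → 7 h 10 min
Total: 7 h 56 min + 9 h 19 min + 6 h 3 min + 8 h 0 min + 9 h 52 min + 7 h 10 min = 48 h 20 min.

48.33 hours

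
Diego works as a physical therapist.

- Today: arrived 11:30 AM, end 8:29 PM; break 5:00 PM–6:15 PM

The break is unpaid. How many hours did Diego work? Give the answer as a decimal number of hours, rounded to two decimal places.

Today: 11:30 AM–8:29 PM = 8 h 59 min; less 75 min break → 7 h 44 min

7.73 hours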